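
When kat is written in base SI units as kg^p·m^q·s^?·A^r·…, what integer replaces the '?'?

kat = mol/s = s⁻¹·mol (catalytic activity).
The exponent of s is -1.

-1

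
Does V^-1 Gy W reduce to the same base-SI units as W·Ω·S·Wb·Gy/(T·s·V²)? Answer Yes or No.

No

Left side:
  V = W/A (potential = power per current),
      = kg·m²·s⁻³·A⁻¹.
  So V⁻¹ = kg⁻¹·m⁻²·s³·A.
  Gy = J/kg (absorbed dose = energy per mass),
      = m²·s⁻².
  W = J/s (power = energy per time),
      = kg·m²·s⁻³.
  Combining: V⁻¹·Gy·W = (kg⁻¹·m⁻²·s³·A) · (m²·s⁻²) · (kg·m²·s⁻³) = m²·s⁻²·A.
Right side:
  W = kg·m²·s⁻³.
  Ω = kg·m²·s⁻³·A⁻².
  T = kg·s⁻²·A⁻¹.
  So T⁻¹ = kg⁻¹·s²·A.
  S = kg⁻¹·m⁻²·s³·A².
  Wb = kg·m²·s⁻²·A⁻¹.
  Gy = m²·s⁻².
  V = kg·m²·s⁻³·A⁻¹.
  So V⁻² = kg⁻²·m⁻⁴·s⁶·A².
  Combining: W·Ω·T⁻¹·S·s⁻¹·Wb·Gy·V⁻² = (kg·m²·s⁻³) · (kg·m²·s⁻³·A⁻²) · (kg⁻¹·s²·A) · (kg⁻¹·m⁻²·s³·A²) · s⁻¹ · (kg·m²·s⁻²·A⁻¹) · (m²·s⁻²) · (kg⁻²·m⁻⁴·s⁶·A²) = kg⁻¹·m²·A².
Left is m²·s⁻²·A; right is kg⁻¹·m²·A² — different.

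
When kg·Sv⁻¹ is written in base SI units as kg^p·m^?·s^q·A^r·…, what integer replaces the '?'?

Sv = J/kg (equivalent dose = energy per mass),
    = m²·s⁻².
So Sv⁻¹ = m⁻²·s².
Combining: kg·Sv⁻¹ = kg · (m⁻²·s²) = kg·m⁻²·s².
The exponent of m is -2.

-2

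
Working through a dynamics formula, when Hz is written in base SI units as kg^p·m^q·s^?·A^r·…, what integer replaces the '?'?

-1

Hz = 1/s = s⁻¹ (frequency is cycles per second).
The exponent of s is -1.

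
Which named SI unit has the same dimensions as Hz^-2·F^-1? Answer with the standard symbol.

H

Hz = 1/s = s⁻¹ (frequency is cycles per second).
So Hz⁻² = s².
F = C/V (capacitance = charge per voltage),
    = A·s/(kg·m²·s⁻³·A⁻¹) (substituting C and V),
    = kg⁻¹·m⁻²·s⁴·A².
So F⁻¹ = kg·m²·s⁻⁴·A⁻².
Combining: Hz⁻²·F⁻¹ = s² · (kg·m²·s⁻⁴·A⁻²) = kg·m²·s⁻²·A⁻².
kg·m²·s⁻²·A⁻² is the base-SI form of the henry.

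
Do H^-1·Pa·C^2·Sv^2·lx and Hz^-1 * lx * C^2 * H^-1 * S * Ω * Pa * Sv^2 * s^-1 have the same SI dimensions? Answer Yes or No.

Yes

Left side:
  H = Wb/A (inductance = flux per current),
      = kg·m²·s⁻²·A⁻².
  So H⁻¹ = kg⁻¹·m⁻²·s²·A².
  Pa = N/m² (pressure = force per area),
      = kg·m⁻¹·s⁻².
  C = A·s = s·A (charge = current × time).
  So C² = s²·A².
  Sv = J/kg (equivalent dose = energy per mass),
      = m²·s⁻².
  So Sv² = m⁴·s⁻⁴.
  lx = lm/m² (illuminance = luminous flux per area),
      = m⁻²·cd.
  Combining: H⁻¹·Pa·C²·Sv²·lx = (kg⁻¹·m⁻²·s²·A²) · (kg·m⁻¹·s⁻²) · (s²·A²) · (m⁴·s⁻⁴) · (m⁻²·cd) = m⁻¹·s⁻²·A⁴·cd.
Right side:
  Hz = s⁻¹.
  So Hz⁻¹ = s.
  lx = m⁻²·cd.
  C = s·A.
  So C² = s²·A².
  H = kg·m²·s⁻²·A⁻².
  So H⁻¹ = kg⁻¹·m⁻²·s²·A².
  S = kg⁻¹·m⁻²·s³·A².
  Ω = kg·m²·s⁻³·A⁻².
  Pa = kg·m⁻¹·s⁻².
  Sv = m²·s⁻².
  So Sv² = m⁴·s⁻⁴.
  Combining: Hz⁻¹·lx·C²·H⁻¹·S·Ω·Pa·Sv²·s⁻¹ = s · (m⁻²·cd) · (s²·A²) · (kg⁻¹·m⁻²·s²·A²) · (kg⁻¹·m⁻²·s³·A²) · (kg·m²·s⁻³·A⁻²) · (kg·m⁻¹·s⁻²) · (m⁴·s⁻⁴) · s⁻¹ = m⁻¹·s⁻²·A⁴·cd.
Both reduce to m⁻¹·s⁻²·A⁴·cd.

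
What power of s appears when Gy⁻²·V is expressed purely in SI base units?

Gy = J/kg (absorbed dose = energy per mass),
    = m²·s⁻².
So Gy⁻² = m⁻⁴·s⁴.
V = W/A (potential = power per current),
    = kg·m²·s⁻³·A⁻¹.
Combining: Gy⁻²·V = (m⁻⁴·s⁴) · (kg·m²·s⁻³·A⁻¹) = kg·m⁻²·s·A⁻¹.
The exponent of s is 1.

1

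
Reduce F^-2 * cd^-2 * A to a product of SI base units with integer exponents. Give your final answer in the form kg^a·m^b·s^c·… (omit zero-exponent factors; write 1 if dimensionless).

F = C/V (capacitance = charge per voltage),
    = A·s/(kg·m²·s⁻³·A⁻¹) (substituting C and V),
    = kg⁻¹·m⁻²·s⁴·A².
So F⁻² = kg²·m⁴·s⁻⁸·A⁻⁴.
Combining: F⁻²·cd⁻²·A = (kg²·m⁴·s⁻⁸·A⁻⁴) · cd⁻² · A = kg²·m⁴·s⁻⁸·A⁻³·cd⁻².

kg²·m⁴·s⁻⁸·A⁻³·cd⁻²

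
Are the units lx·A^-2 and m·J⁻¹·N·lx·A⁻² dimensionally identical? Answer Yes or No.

Left side:
  lx = m⁻²·cd.
  Combining: lx·A⁻² = (m⁻²·cd) · A⁻² = m⁻²·A⁻²·cd.
Right side:
  J = N·m (work = force × distance),
      = kg·m²·s⁻².
  So J⁻¹ = kg⁻¹·m⁻²·s².
  N = kg·m/s² = kg·m·s⁻² (force = mass × acceleration).
  lx = lm/m² (illuminance = luminous flux per area),
      = m⁻²·cd.
  Combining: m·J⁻¹·N·lx·A⁻² = m · (kg⁻¹·m⁻²·s²) · (kg·m·s⁻²) · (m⁻²·cd) · A⁻² = m⁻²·A⁻²·cd.
Both reduce to m⁻²·A⁻²·cd.

Yes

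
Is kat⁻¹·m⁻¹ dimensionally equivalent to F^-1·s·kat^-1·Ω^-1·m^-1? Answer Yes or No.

Left side:
  kat = s⁻¹·mol.
  So kat⁻¹ = s·mol⁻¹.
  Combining: kat⁻¹·m⁻¹ = (s·mol⁻¹) · m⁻¹ = m⁻¹·s·mol⁻¹.
Right side:
  F = C/V (capacitance = charge per voltage),
      = A·s/(kg·m²·s⁻³·A⁻¹) (substituting C and V),
      = kg⁻¹·m⁻²·s⁴·A².
  So F⁻¹ = kg·m²·s⁻⁴·A⁻².
  kat = mol/s = s⁻¹·mol (catalytic activity).
  So kat⁻¹ = s·mol⁻¹.
  Ω = V/A (resistance = voltage per current),
      = kg·m²·s⁻³·A⁻².
  So Ω⁻¹ = kg⁻¹·m⁻²·s³·A².
  Combining: F⁻¹·s·kat⁻¹·Ω⁻¹·m⁻¹ = (kg·m²·s⁻⁴·A⁻²) · s · (s·mol⁻¹) · (kg⁻¹·m⁻²·s³·A²) · m⁻¹ = m⁻¹·s·mol⁻¹.
Both reduce to m⁻¹·s·mol⁻¹.

Yes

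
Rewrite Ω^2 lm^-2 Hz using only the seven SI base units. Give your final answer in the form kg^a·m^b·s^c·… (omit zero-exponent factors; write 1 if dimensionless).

kg²·m⁴·s⁻⁷·A⁻⁴·cd⁻²

Ω = kg·m²·s⁻³·A⁻².
So Ω² = kg²·m⁴·s⁻⁶·A⁻⁴.
lm = cd.
So lm⁻² = cd⁻².
Hz = s⁻¹.
Combining: Ω²·lm⁻²·Hz = (kg²·m⁴·s⁻⁶·A⁻⁴) · cd⁻² · s⁻¹ = kg²·m⁴·s⁻⁷·A⁻⁴·cd⁻².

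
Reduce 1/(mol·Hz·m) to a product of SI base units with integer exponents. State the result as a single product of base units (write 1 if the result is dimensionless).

m⁻¹·s·mol⁻¹

Hz = s⁻¹.
So Hz⁻¹ = s.
Combining: mol⁻¹·Hz⁻¹·m⁻¹ = mol⁻¹ · s · m⁻¹ = m⁻¹·s·mol⁻¹.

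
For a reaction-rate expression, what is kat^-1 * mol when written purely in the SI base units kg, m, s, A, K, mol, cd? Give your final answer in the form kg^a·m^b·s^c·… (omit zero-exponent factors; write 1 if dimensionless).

kat = mol/s = s⁻¹·mol (catalytic activity).
So kat⁻¹ = s·mol⁻¹.
Combining: kat⁻¹·mol = (s·mol⁻¹) · mol = s.

s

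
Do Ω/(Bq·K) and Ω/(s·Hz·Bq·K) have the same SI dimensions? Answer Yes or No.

Left side:
  Ω = V/A (resistance = voltage per current),
      = kg·m²·s⁻³·A⁻².
  Bq = 1/s = s⁻¹ (activity is decays per second).
  So Bq⁻¹ = s.
  Combining: Ω·Bq⁻¹·K⁻¹ = (kg·m²·s⁻³·A⁻²) · s · K⁻¹ = kg·m²·s⁻²·A⁻²·K⁻¹.
Right side:
  Hz = 1/s = s⁻¹ (frequency is cycles per second).
  So Hz⁻¹ = s.
  Bq = 1/s = s⁻¹ (activity is decays per second).
  So Bq⁻¹ = s.
  Ω = V/A (resistance = voltage per current),
      = kg·m²·s⁻³·A⁻².
  Combining: s⁻¹·Hz⁻¹·Bq⁻¹·Ω·K⁻¹ = s⁻¹ · s · s · (kg·m²·s⁻³·A⁻²) · K⁻¹ = kg·m²·s⁻²·A⁻²·K⁻¹.
Both reduce to kg·m²·s⁻²·A⁻²·K⁻¹.

Yes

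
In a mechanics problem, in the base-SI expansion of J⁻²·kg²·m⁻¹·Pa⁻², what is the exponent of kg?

J = kg·m²·s⁻².
So J⁻² = kg⁻²·m⁻⁴·s⁴.
Pa = kg·m⁻¹·s⁻².
So Pa⁻² = kg⁻²·m²·s⁴.
Combining: J⁻²·kg²·m⁻¹·Pa⁻² = (kg⁻²·m⁻⁴·s⁴) · kg² · m⁻¹ · (kg⁻²·m²·s⁴) = kg⁻²·m⁻³·s⁸.
The exponent of kg is -2.

-2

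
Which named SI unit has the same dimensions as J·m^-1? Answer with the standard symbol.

N

J = kg·m²·s⁻².
Combining: J·m⁻¹ = (kg·m²·s⁻²) · m⁻¹ = kg·m·s⁻².
kg·m·s⁻² is the base-SI form of the newton.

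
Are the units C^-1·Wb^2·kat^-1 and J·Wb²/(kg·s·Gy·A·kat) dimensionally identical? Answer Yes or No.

Left side:
  C = A·s = s·A (charge = current × time).
  So C⁻¹ = s⁻¹·A⁻¹.
  Wb = V·s (flux: a volt is a weber per second),
      = kg·m²·s⁻²·A⁻¹.
  So Wb² = kg²·m⁴·s⁻⁴·A⁻².
  kat = mol/s = s⁻¹·mol (catalytic activity).
  So kat⁻¹ = s·mol⁻¹.
  Combining: C⁻¹·Wb²·kat⁻¹ = (s⁻¹·A⁻¹) · (kg²·m⁴·s⁻⁴·A⁻²) · (s·mol⁻¹) = kg²·m⁴·s⁻⁴·A⁻³·mol⁻¹.
Right side:
  Gy = J/kg (absorbed dose = energy per mass),
      = m²·s⁻².
  So Gy⁻¹ = m⁻²·s².
  kat = mol/s = s⁻¹·mol (catalytic activity).
  So kat⁻¹ = s·mol⁻¹.
  J = N·m (work = force × distance),
      = kg·m²·s⁻².
  Wb = V·s (flux: a volt is a weber per second),
      = kg·m²·s⁻²·A⁻¹.
  So Wb² = kg²·m⁴·s⁻⁴·A⁻².
  Combining: kg⁻¹·s⁻¹·Gy⁻¹·A⁻¹·kat⁻¹·J·Wb² = kg⁻¹ · s⁻¹ · (m⁻²·s²) · A⁻¹ · (s·mol⁻¹) · (kg·m²·s⁻²) · (kg²·m⁴·s⁻⁴·A⁻²) = kg²·m⁴·s⁻⁴·A⁻³·mol⁻¹.
Both reduce to kg²·m⁴·s⁻⁴·A⁻³·mol⁻¹.

Yes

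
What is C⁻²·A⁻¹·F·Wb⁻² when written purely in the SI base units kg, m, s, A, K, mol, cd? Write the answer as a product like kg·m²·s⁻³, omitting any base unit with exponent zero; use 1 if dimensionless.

kg⁻³·m⁻⁶·s⁶·A

C = A·s = s·A (charge = current × time).
So C⁻² = s⁻²·A⁻².
F = C/V (capacitance = charge per voltage),
    = A·s/(kg·m²·s⁻³·A⁻¹) (substituting C and V),
    = kg⁻¹·m⁻²·s⁴·A².
Wb = V·s (flux: a volt is a weber per second),
    = kg·m²·s⁻²·A⁻¹.
So Wb⁻² = kg⁻²·m⁻⁴·s⁴·A².
Combining: C⁻²·A⁻¹·F·Wb⁻² = (s⁻²·A⁻²) · A⁻¹ · (kg⁻¹·m⁻²·s⁴·A²) · (kg⁻²·m⁻⁴·s⁴·A²) = kg⁻³·m⁻⁶·s⁶·A.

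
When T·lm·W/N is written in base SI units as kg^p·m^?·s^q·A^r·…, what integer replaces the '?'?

T = Wb/m² (flux density = flux per area),
    = kg·s⁻²·A⁻¹.
lm = cd·sr = cd (luminous flux; sr is dimensionless).
W = J/s (power = energy per time),
    = kg·m²·s⁻³.
N = kg·m/s² = kg·m·s⁻² (force = mass × acceleration).
So N⁻¹ = kg⁻¹·m⁻¹·s².
Combining: T·lm·W·N⁻¹ = (kg·s⁻²·A⁻¹) · cd · (kg·m²·s⁻³) · (kg⁻¹·m⁻¹·s²) = kg·m·s⁻³·A⁻¹·cd.
The exponent of m is 1.

1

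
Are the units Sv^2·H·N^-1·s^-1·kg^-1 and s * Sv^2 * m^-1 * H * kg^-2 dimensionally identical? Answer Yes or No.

Left side:
  Sv = J/kg (equivalent dose = energy per mass),
      = m²·s⁻².
  So Sv² = m⁴·s⁻⁴.
  H = Wb/A (inductance = flux per current),
      = kg·m²·s⁻²·A⁻².
  N = kg·m/s² = kg·m·s⁻² (force = mass × acceleration).
  So N⁻¹ = kg⁻¹·m⁻¹·s².
  Combining: Sv²·H·N⁻¹·s⁻¹·kg⁻¹ = (m⁴·s⁻⁴) · (kg·m²·s⁻²·A⁻²) · (kg⁻¹·m⁻¹·s²) · s⁻¹ · kg⁻¹ = kg⁻¹·m⁵·s⁻⁵·A⁻².
Right side:
  Sv = m²·s⁻².
  So Sv² = m⁴·s⁻⁴.
  H = kg·m²·s⁻²·A⁻².
  Combining: s·Sv²·m⁻¹·H·kg⁻² = s · (m⁴·s⁻⁴) · m⁻¹ · (kg·m²·s⁻²·A⁻²) · kg⁻² = kg⁻¹·m⁵·s⁻⁵·A⁻².
Both reduce to kg⁻¹·m⁵·s⁻⁵·A⁻².

Yes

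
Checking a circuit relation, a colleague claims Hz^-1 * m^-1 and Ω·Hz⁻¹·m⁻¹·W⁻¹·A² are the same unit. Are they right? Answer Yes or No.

Left side:
  Hz = s⁻¹.
  So Hz⁻¹ = s.
  Combining: Hz⁻¹·m⁻¹ = s · m⁻¹ = m⁻¹·s.
Right side:
  Ω = V/A (resistance = voltage per current),
      = kg·m²·s⁻³·A⁻².
  Hz = 1/s = s⁻¹ (frequency is cycles per second).
  So Hz⁻¹ = s.
  W = J/s (power = energy per time),
      = kg·m²·s⁻³.
  So W⁻¹ = kg⁻¹·m⁻²·s³.
  Combining: Ω·Hz⁻¹·m⁻¹·W⁻¹·A² = (kg·m²·s⁻³·A⁻²) · s · m⁻¹ · (kg⁻¹·m⁻²·s³) · A² = m⁻¹·s.
Both reduce to m⁻¹·s.

Yes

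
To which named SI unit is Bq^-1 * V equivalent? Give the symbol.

Wb

Bq = 1/s = s⁻¹ (activity is decays per second).
So Bq⁻¹ = s.
V = W/A (potential = power per current),
    = kg·m²·s⁻³·A⁻¹.
Combining: Bq⁻¹·V = s · (kg·m²·s⁻³·A⁻¹) = kg·m²·s⁻²·A⁻¹.
kg·m²·s⁻²·A⁻¹ is the base-SI form of the weber.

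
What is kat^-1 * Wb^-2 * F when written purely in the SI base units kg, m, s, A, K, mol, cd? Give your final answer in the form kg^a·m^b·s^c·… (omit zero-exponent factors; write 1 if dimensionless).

kat = mol/s = s⁻¹·mol (catalytic activity).
So kat⁻¹ = s·mol⁻¹.
Wb = V·s (flux: a volt is a weber per second),
    = kg·m²·s⁻²·A⁻¹.
So Wb⁻² = kg⁻²·m⁻⁴·s⁴·A².
F = C/V (capacitance = charge per voltage),
    = A·s/(kg·m²·s⁻³·A⁻¹) (substituting C and V),
    = kg⁻¹·m⁻²·s⁴·A².
Combining: kat⁻¹·Wb⁻²·F = (s·mol⁻¹) · (kg⁻²·m⁻⁴·s⁴·A²) · (kg⁻¹·m⁻²·s⁴·A²) = kg⁻³·m⁻⁶·s⁹·A⁴·mol⁻¹.

kg⁻³·m⁻⁶·s⁹·A⁴·mol⁻¹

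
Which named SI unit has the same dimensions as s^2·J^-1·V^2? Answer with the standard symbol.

J = kg·m²·s⁻².
So J⁻¹ = kg⁻¹·m⁻²·s².
V = kg·m²·s⁻³·A⁻¹.
So V² = kg²·m⁴·s⁻⁶·A⁻².
Combining: s²·J⁻¹·V² = s² · (kg⁻¹·m⁻²·s²) · (kg²·m⁴·s⁻⁶·A⁻²) = kg·m²·s⁻²·A⁻².
kg·m²·s⁻²·A⁻² is the base-SI form of the henry.

H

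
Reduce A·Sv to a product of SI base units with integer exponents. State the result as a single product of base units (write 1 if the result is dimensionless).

m²·s⁻²·A

Sv = J/kg (equivalent dose = energy per mass),
    = m²·s⁻².
Combining: A·Sv = A · (m²·s⁻²) = m²·s⁻²·A.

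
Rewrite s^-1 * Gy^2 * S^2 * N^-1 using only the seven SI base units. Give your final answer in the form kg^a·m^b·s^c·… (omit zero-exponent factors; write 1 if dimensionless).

Gy = J/kg (absorbed dose = energy per mass),
    = m²·s⁻².
So Gy² = m⁴·s⁻⁴.
S = 1/Ω (conductance is reciprocal resistance),
    = kg⁻¹·m⁻²·s³·A².
So S² = kg⁻²·m⁻⁴·s⁶·A⁴.
N = kg·m/s² = kg·m·s⁻² (force = mass × acceleration).
So N⁻¹ = kg⁻¹·m⁻¹·s².
Combining: s⁻¹·Gy²·S²·N⁻¹ = s⁻¹ · (m⁴·s⁻⁴) · (kg⁻²·m⁻⁴·s⁶·A⁴) · (kg⁻¹·m⁻¹·s²) = kg⁻³·m⁻¹·s³·A⁴.

kg⁻³·m⁻¹·s³·A⁴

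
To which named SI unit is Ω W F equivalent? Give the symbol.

Ω = V/A (resistance = voltage per current),
    = kg·m²·s⁻³·A⁻².
W = J/s (power = energy per time),
    = kg·m²·s⁻³.
F = C/V (capacitance = charge per voltage),
    = A·s/(kg·m²·s⁻³·A⁻¹) (substituting C and V),
    = kg⁻¹·m⁻²·s⁴·A².
Combining: Ω·W·F = (kg·m²·s⁻³·A⁻²) · (kg·m²·s⁻³) · (kg⁻¹·m⁻²·s⁴·A²) = kg·m²·s⁻².
kg·m²·s⁻² is the base-SI form of the joule.

J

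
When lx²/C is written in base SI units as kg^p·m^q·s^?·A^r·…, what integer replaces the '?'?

C = A·s = s·A (charge = current × time).
So C⁻¹ = s⁻¹·A⁻¹.
lx = lm/m² (illuminance = luminous flux per area),
    = m⁻²·cd.
So lx² = m⁻⁴·cd².
Combining: C⁻¹·lx² = (s⁻¹·A⁻¹) · (m⁻⁴·cd²) = m⁻⁴·s⁻¹·A⁻¹·cd².
The exponent of s is -1.

-1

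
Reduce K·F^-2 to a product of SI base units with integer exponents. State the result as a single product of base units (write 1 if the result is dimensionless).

kg²·m⁴·s⁻⁸·A⁻⁴·K

F = kg⁻¹·m⁻²·s⁴·A².
So F⁻² = kg²·m⁴·s⁻⁸·A⁻⁴.
Combining: K·F⁻² = K · (kg²·m⁴·s⁻⁸·A⁻⁴) = kg²·m⁴·s⁻⁸·A⁻⁴·K.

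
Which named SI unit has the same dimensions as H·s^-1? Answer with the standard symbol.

Ω

H = Wb/A (inductance = flux per current),
    = kg·m²·s⁻²·A⁻².
Combining: H·s⁻¹ = (kg·m²·s⁻²·A⁻²) · s⁻¹ = kg·m²·s⁻³·A⁻².
kg·m²·s⁻³·A⁻² is the base-SI form of the ohm.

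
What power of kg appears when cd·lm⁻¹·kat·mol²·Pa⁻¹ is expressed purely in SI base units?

lm = cd.
So lm⁻¹ = cd⁻¹.
kat = s⁻¹·mol.
Pa = kg·m⁻¹·s⁻².
So Pa⁻¹ = kg⁻¹·m·s².
Combining: cd·lm⁻¹·kat·mol²·Pa⁻¹ = cd · cd⁻¹ · (s⁻¹·mol) · mol² · (kg⁻¹·m·s²) = kg⁻¹·m·s·mol³.
The exponent of kg is -1.

-1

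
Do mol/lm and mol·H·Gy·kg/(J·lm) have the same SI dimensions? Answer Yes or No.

Left side:
  lm = cd.
  So lm⁻¹ = cd⁻¹.
  Combining: mol·lm⁻¹ = mol · cd⁻¹ = mol·cd⁻¹.
Right side:
  J = N·m (work = force × distance),
      = kg·m²·s⁻².
  So J⁻¹ = kg⁻¹·m⁻²·s².
  H = Wb/A (inductance = flux per current),
      = kg·m²·s⁻²·A⁻².
  Gy = J/kg (absorbed dose = energy per mass),
      = m²·s⁻².
  lm = cd·sr = cd (luminous flux; sr is dimensionless).
  So lm⁻¹ = cd⁻¹.
  Combining: mol·J⁻¹·H·Gy·kg·lm⁻¹ = mol · (kg⁻¹·m⁻²·s²) · (kg·m²·s⁻²·A⁻²) · (m²·s⁻²) · kg · cd⁻¹ = kg·m²·s⁻²·A⁻²·mol·cd⁻¹.
Left is mol·cd⁻¹; right is kg·m²·s⁻²·A⁻²·mol·cd⁻¹ — different.

No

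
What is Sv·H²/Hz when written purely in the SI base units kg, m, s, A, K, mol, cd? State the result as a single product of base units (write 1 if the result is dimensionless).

Sv = m²·s⁻².
H = kg·m²·s⁻²·A⁻².
So H² = kg²·m⁴·s⁻⁴·A⁻⁴.
Hz = s⁻¹.
So Hz⁻¹ = s.
Combining: Sv·H²·Hz⁻¹ = (m²·s⁻²) · (kg²·m⁴·s⁻⁴·A⁻⁴) · s = kg²·m⁶·s⁻⁵·A⁻⁴.

kg²·m⁶·s⁻⁵·A⁻⁴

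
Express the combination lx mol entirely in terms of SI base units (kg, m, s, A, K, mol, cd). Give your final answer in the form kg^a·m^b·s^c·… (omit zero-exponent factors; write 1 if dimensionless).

lx = lm/m² (illuminance = luminous flux per area),
    = m⁻²·cd.
Combining: lx·mol = (m⁻²·cd) · mol = m⁻²·mol·cd.

m⁻²·mol·cd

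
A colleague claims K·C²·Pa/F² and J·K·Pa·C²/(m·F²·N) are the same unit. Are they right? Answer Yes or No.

Left side:
  C = A·s = s·A (charge = current × time).
  So C² = s²·A².
  F = C/V (capacitance = charge per voltage),
      = A·s/(kg·m²·s⁻³·A⁻¹) (substituting C and V),
      = kg⁻¹·m⁻²·s⁴·A².
  So F⁻² = kg²·m⁴·s⁻⁸·A⁻⁴.
  Pa = N/m² (pressure = force per area),
      = kg·m⁻¹·s⁻².
  Combining: K·C²·F⁻²·Pa = K · (s²·A²) · (kg²·m⁴·s⁻⁸·A⁻⁴) · (kg·m⁻¹·s⁻²) = kg³·m³·s⁻⁸·A⁻²·K.
Right side:
  J = kg·m²·s⁻².
  F = kg⁻¹·m⁻²·s⁴·A².
  So F⁻² = kg²·m⁴·s⁻⁸·A⁻⁴.
  Pa = kg·m⁻¹·s⁻².
  C = s·A.
  So C² = s²·A².
  N = kg·m·s⁻².
  So N⁻¹ = kg⁻¹·m⁻¹·s².
  Combining: J·K·m⁻¹·F⁻²·Pa·C²·N⁻¹ = (kg·m²·s⁻²) · K · m⁻¹ · (kg²·m⁴·s⁻⁸·A⁻⁴) · (kg·m⁻¹·s⁻²) · (s²·A²) · (kg⁻¹·m⁻¹·s²) = kg³·m³·s⁻⁸·A⁻²·K.
Both reduce to kg³·m³·s⁻⁸·A⁻²·K.

Yes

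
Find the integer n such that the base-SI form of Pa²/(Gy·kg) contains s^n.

Gy = J/kg (absorbed dose = energy per mass),
    = m²·s⁻².
So Gy⁻¹ = m⁻²·s².
Pa = N/m² (pressure = force per area),
    = kg·m⁻¹·s⁻².
So Pa² = kg²·m⁻²·s⁻⁴.
Combining: Gy⁻¹·kg⁻¹·Pa² = (m⁻²·s²) · kg⁻¹ · (kg²·m⁻²·s⁻⁴) = kg·m⁻⁴·s⁻².
The exponent of s is -2.

-2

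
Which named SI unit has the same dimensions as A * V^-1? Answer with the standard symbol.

S

V = W/A (potential = power per current),
    = kg·m²·s⁻³·A⁻¹.
So V⁻¹ = kg⁻¹·m⁻²·s³·A.
Combining: A·V⁻¹ = A · (kg⁻¹·m⁻²·s³·A) = kg⁻¹·m⁻²·s³·A².
kg⁻¹·m⁻²·s³·A² is the base-SI form of the siemens.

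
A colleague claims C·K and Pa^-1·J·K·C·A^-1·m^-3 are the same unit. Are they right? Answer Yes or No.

No

Left side:
  C = A·s = s·A (charge = current × time).
  Combining: C·K = (s·A) · K = s·A·K.
Right side:
  Pa = kg·m⁻¹·s⁻².
  So Pa⁻¹ = kg⁻¹·m·s².
  J = kg·m²·s⁻².
  C = s·A.
  Combining: Pa⁻¹·J·K·C·A⁻¹·m⁻³ = (kg⁻¹·m·s²) · (kg·m²·s⁻²) · K · (s·A) · A⁻¹ · m⁻³ = s·K.
Left is s·A·K; right is s·K — different.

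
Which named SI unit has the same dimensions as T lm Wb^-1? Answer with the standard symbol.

lx

T = kg·s⁻²·A⁻¹.
lm = cd.
Wb = kg·m²·s⁻²·A⁻¹.
So Wb⁻¹ = kg⁻¹·m⁻²·s²·A.
Combining: T·lm·Wb⁻¹ = (kg·s⁻²·A⁻¹) · cd · (kg⁻¹·m⁻²·s²·A) = m⁻²·cd.
m⁻²·cd is the base-SI form of the lux.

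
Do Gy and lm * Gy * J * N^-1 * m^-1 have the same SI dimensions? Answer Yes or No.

Left side:
  Gy = J/kg (absorbed dose = energy per mass),
      = m²·s⁻².
Right side:
  lm = cd·sr = cd (luminous flux; sr is dimensionless).
  Gy = J/kg (absorbed dose = energy per mass),
      = m²·s⁻².
  J = N·m (work = force × distance),
      = kg·m²·s⁻².
  N = kg·m/s² = kg·m·s⁻² (force = mass × acceleration).
  So N⁻¹ = kg⁻¹·m⁻¹·s².
  Combining: lm·Gy·J·N⁻¹·m⁻¹ = cd · (m²·s⁻²) · (kg·m²·s⁻²) · (kg⁻¹·m⁻¹·s²) · m⁻¹ = m²·s⁻²·cd.
Left is m²·s⁻²; right is m²·s⁻²·cd — different.

No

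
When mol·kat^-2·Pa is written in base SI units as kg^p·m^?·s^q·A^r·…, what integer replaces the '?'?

kat = mol/s = s⁻¹·mol (catalytic activity).
So kat⁻² = s²·mol⁻².
Pa = N/m² (pressure = force per area),
    = kg·m⁻¹·s⁻².
Combining: mol·kat⁻²·Pa = mol · (s²·mol⁻²) · (kg·m⁻¹·s⁻²) = kg·m⁻¹·mol⁻¹.
The exponent of m is -1.

-1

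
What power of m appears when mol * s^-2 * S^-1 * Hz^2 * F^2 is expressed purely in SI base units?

-2

S = kg⁻¹·m⁻²·s³·A².
So S⁻¹ = kg·m²·s⁻³·A⁻².
Hz = s⁻¹.
So Hz² = s⁻².
F = kg⁻¹·m⁻²·s⁴·A².
So F² = kg⁻²·m⁻⁴·s⁸·A⁴.
Combining: mol·s⁻²·S⁻¹·Hz²·F² = mol · s⁻² · (kg·m²·s⁻³·A⁻²) · s⁻² · (kg⁻²·m⁻⁴·s⁸·A⁴) = kg⁻¹·m⁻²·s·A²·mol.
The exponent of m is -2.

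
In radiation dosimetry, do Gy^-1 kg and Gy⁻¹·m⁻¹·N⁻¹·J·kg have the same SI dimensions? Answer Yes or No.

Yes

Left side:
  Gy = m²·s⁻².
  So Gy⁻¹ = m⁻²·s².
  Combining: Gy⁻¹·kg = (m⁻²·s²) · kg = kg·m⁻²·s².
Right side:
  Gy = J/kg (absorbed dose = energy per mass),
      = m²·s⁻².
  So Gy⁻¹ = m⁻²·s².
  N = kg·m/s² = kg·m·s⁻² (force = mass × acceleration).
  So N⁻¹ = kg⁻¹·m⁻¹·s².
  J = N·m (work = force × distance),
      = kg·m²·s⁻².
  Combining: Gy⁻¹·m⁻¹·N⁻¹·J·kg = (m⁻²·s²) · m⁻¹ · (kg⁻¹·m⁻¹·s²) · (kg·m²·s⁻²) · kg = kg·m⁻²·s².
Both reduce to kg·m⁻²·s².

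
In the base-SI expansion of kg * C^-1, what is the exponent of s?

C = s·A.
So C⁻¹ = s⁻¹·A⁻¹.
Combining: kg·C⁻¹ = kg · (s⁻¹·A⁻¹) = kg·s⁻¹·A⁻¹.
The exponent of s is -1.

-1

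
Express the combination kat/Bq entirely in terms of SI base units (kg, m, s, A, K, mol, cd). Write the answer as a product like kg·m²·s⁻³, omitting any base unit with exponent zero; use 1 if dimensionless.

mol

Bq = 1/s = s⁻¹ (activity is decays per second).
So Bq⁻¹ = s.
kat = mol/s = s⁻¹·mol (catalytic activity).
Combining: Bq⁻¹·kat = s · (s⁻¹·mol) = mol.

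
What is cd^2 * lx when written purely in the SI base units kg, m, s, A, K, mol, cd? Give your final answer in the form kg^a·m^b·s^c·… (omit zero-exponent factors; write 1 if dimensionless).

m⁻²·cd³

lx = lm/m² (illuminance = luminous flux per area),
    = m⁻²·cd.
Combining: cd²·lx = cd² · (m⁻²·cd) = m⁻²·cd³.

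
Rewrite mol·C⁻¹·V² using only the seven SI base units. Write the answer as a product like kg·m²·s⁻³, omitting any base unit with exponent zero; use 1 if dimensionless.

C = A·s = s·A (charge = current × time).
So C⁻¹ = s⁻¹·A⁻¹.
V = W/A (potential = power per current),
    = kg·m²·s⁻³·A⁻¹.
So V² = kg²·m⁴·s⁻⁶·A⁻².
Combining: mol·C⁻¹·V² = mol · (s⁻¹·A⁻¹) · (kg²·m⁴·s⁻⁶·A⁻²) = kg²·m⁴·s⁻⁷·A⁻³·mol.

kg²·m⁴·s⁻⁷·A⁻³·mol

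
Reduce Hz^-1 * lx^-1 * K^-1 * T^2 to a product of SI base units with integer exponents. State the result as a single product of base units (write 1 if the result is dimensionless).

kg²·m²·s⁻³·A⁻²·K⁻¹·cd⁻¹

Hz = 1/s = s⁻¹ (frequency is cycles per second).
So Hz⁻¹ = s.
lx = lm/m² (illuminance = luminous flux per area),
    = m⁻²·cd.
So lx⁻¹ = m²·cd⁻¹.
T = Wb/m² (flux density = flux per area),
    = kg·s⁻²·A⁻¹.
So T² = kg²·s⁻⁴·A⁻².
Combining: Hz⁻¹·lx⁻¹·K⁻¹·T² = s · (m²·cd⁻¹) · K⁻¹ · (kg²·s⁻⁴·A⁻²) = kg²·m²·s⁻³·A⁻²·K⁻¹·cd⁻¹.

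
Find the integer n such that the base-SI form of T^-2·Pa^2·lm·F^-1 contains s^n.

-4

T = kg·s⁻²·A⁻¹.
So T⁻² = kg⁻²·s⁴·A².
Pa = kg·m⁻¹·s⁻².
So Pa² = kg²·m⁻²·s⁻⁴.
lm = cd.
F = kg⁻¹·m⁻²·s⁴·A².
So F⁻¹ = kg·m²·s⁻⁴·A⁻².
Combining: T⁻²·Pa²·lm·F⁻¹ = (kg⁻²·s⁴·A²) · (kg²·m⁻²·s⁻⁴) · cd · (kg·m²·s⁻⁴·A⁻²) = kg·s⁻⁴·cd.
The exponent of s is -4.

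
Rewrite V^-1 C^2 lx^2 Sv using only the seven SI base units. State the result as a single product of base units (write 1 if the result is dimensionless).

kg⁻¹·m⁻⁴·s³·A³·cd²

V = kg·m²·s⁻³·A⁻¹.
So V⁻¹ = kg⁻¹·m⁻²·s³·A.
C = s·A.
So C² = s²·A².
lx = m⁻²·cd.
So lx² = m⁻⁴·cd².
Sv = m²·s⁻².
Combining: V⁻¹·C²·lx²·Sv = (kg⁻¹·m⁻²·s³·A) · (s²·A²) · (m⁻⁴·cd²) · (m²·s⁻²) = kg⁻¹·m⁻⁴·s³·A³·cd².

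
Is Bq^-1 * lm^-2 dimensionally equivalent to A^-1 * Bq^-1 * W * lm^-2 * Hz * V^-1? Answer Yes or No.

No

Left side:
  Bq = 1/s = s⁻¹ (activity is decays per second).
  So Bq⁻¹ = s.
  lm = cd·sr = cd (luminous flux; sr is dimensionless).
  So lm⁻² = cd⁻².
  Combining: Bq⁻¹·lm⁻² = s · cd⁻² = s·cd⁻².
Right side:
  Bq = 1/s = s⁻¹ (activity is decays per second).
  So Bq⁻¹ = s.
  W = J/s (power = energy per time),
      = kg·m²·s⁻³.
  lm = cd·sr = cd (luminous flux; sr is dimensionless).
  So lm⁻² = cd⁻².
  Hz = 1/s = s⁻¹ (frequency is cycles per second).
  V = W/A (potential = power per current),
      = kg·m²·s⁻³·A⁻¹.
  So V⁻¹ = kg⁻¹·m⁻²·s³·A.
  Combining: A⁻¹·Bq⁻¹·W·lm⁻²·Hz·V⁻¹ = A⁻¹ · s · (kg·m²·s⁻³) · cd⁻² · s⁻¹ · (kg⁻¹·m⁻²·s³·A) = cd⁻².
Left is s·cd⁻²; right is cd⁻² — different.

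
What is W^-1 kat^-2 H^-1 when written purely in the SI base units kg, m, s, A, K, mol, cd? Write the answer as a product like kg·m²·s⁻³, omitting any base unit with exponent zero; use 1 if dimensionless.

W = J/s (power = energy per time),
    = kg·m²·s⁻³.
So W⁻¹ = kg⁻¹·m⁻²·s³.
kat = mol/s = s⁻¹·mol (catalytic activity).
So kat⁻² = s²·mol⁻².
H = Wb/A (inductance = flux per current),
    = kg·m²·s⁻²·A⁻².
So H⁻¹ = kg⁻¹·m⁻²·s²·A².
Combining: W⁻¹·kat⁻²·H⁻¹ = (kg⁻¹·m⁻²·s³) · (s²·mol⁻²) · (kg⁻¹·m⁻²·s²·A²) = kg⁻²·m⁻⁴·s⁷·A²·mol⁻².

kg⁻²·m⁻⁴·s⁷·A²·mol⁻²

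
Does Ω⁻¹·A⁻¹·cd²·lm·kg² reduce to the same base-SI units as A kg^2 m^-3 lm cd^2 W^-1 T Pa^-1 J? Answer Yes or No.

Left side:
  Ω = V/A (resistance = voltage per current),
      = kg·m²·s⁻³·A⁻².
  So Ω⁻¹ = kg⁻¹·m⁻²·s³·A².
  lm = cd·sr = cd (luminous flux; sr is dimensionless).
  Combining: Ω⁻¹·A⁻¹·cd²·lm·kg² = (kg⁻¹·m⁻²·s³·A²) · A⁻¹ · cd² · cd · kg² = kg·m⁻²·s³·A·cd³.
Right side:
  lm = cd.
  W = kg·m²·s⁻³.
  So W⁻¹ = kg⁻¹·m⁻²·s³.
  T = kg·s⁻²·A⁻¹.
  Pa = kg·m⁻¹·s⁻².
  So Pa⁻¹ = kg⁻¹·m·s².
  J = kg·m²·s⁻².
  Combining: A·kg²·m⁻³·lm·cd²·W⁻¹·T·Pa⁻¹·J = A · kg² · m⁻³ · cd · cd² · (kg⁻¹·m⁻²·s³) · (kg·s⁻²·A⁻¹) · (kg⁻¹·m·s²) · (kg·m²·s⁻²) = kg²·m⁻²·s·cd³.
Left is kg·m⁻²·s³·A·cd³; right is kg²·m⁻²·s·cd³ — different.

No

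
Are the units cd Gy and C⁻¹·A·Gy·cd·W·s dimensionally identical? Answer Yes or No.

Left side:
  Gy = m²·s⁻².
  Combining: cd·Gy = cd · (m²·s⁻²) = m²·s⁻²·cd.
Right side:
  C = s·A.
  So C⁻¹ = s⁻¹·A⁻¹.
  Gy = m²·s⁻².
  W = kg·m²·s⁻³.
  Combining: C⁻¹·A·Gy·cd·W·s = (s⁻¹·A⁻¹) · A · (m²·s⁻²) · cd · (kg·m²·s⁻³) · s = kg·m⁴·s⁻⁵·cd.
Left is m²·s⁻²·cd; right is kg·m⁴·s⁻⁵·cd — different.

No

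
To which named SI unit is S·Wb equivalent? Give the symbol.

S = kg⁻¹·m⁻²·s³·A².
Wb = kg·m²·s⁻²·A⁻¹.
Combining: S·Wb = (kg⁻¹·m⁻²·s³·A²) · (kg·m²·s⁻²·A⁻¹) = s·A.
s·A is the base-SI form of the coulomb.

C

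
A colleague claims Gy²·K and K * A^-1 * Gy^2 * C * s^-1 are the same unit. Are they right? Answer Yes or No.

Left side:
  Gy = J/kg (absorbed dose = energy per mass),
      = m²·s⁻².
  So Gy² = m⁴·s⁻⁴.
  Combining: Gy²·K = (m⁴·s⁻⁴) · K = m⁴·s⁻⁴·K.
Right side:
  Gy = m²·s⁻².
  So Gy² = m⁴·s⁻⁴.
  C = s·A.
  Combining: K·A⁻¹·Gy²·C·s⁻¹ = K · A⁻¹ · (m⁴·s⁻⁴) · (s·A) · s⁻¹ = m⁴·s⁻⁴·K.
Both reduce to m⁴·s⁻⁴·K.

Yes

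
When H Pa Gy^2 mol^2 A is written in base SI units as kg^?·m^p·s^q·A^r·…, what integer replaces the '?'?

H = Wb/A (inductance = flux per current),
    = kg·m²·s⁻²·A⁻².
Pa = N/m² (pressure = force per area),
    = kg·m⁻¹·s⁻².
Gy = J/kg (absorbed dose = energy per mass),
    = m²·s⁻².
So Gy² = m⁴·s⁻⁴.
Combining: H·Pa·Gy²·mol²·A = (kg·m²·s⁻²·A⁻²) · (kg·m⁻¹·s⁻²) · (m⁴·s⁻⁴) · mol² · A = kg²·m⁵·s⁻⁸·A⁻¹·mol².
The exponent of kg is 2.

2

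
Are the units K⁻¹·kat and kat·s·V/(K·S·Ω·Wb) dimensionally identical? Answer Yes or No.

Left side:
  kat = s⁻¹·mol.
  Combining: K⁻¹·kat = K⁻¹ · (s⁻¹·mol) = s⁻¹·K⁻¹·mol.
Right side:
  kat = mol/s = s⁻¹·mol (catalytic activity).
  S = 1/Ω (conductance is reciprocal resistance),
      = kg⁻¹·m⁻²·s³·A².
  So S⁻¹ = kg·m²·s⁻³·A⁻².
  Ω = V/A (resistance = voltage per current),
      = kg·m²·s⁻³·A⁻².
  So Ω⁻¹ = kg⁻¹·m⁻²·s³·A².
  Wb = V·s (flux: a volt is a weber per second),
      = kg·m²·s⁻²·A⁻¹.
  So Wb⁻¹ = kg⁻¹·m⁻²·s²·A.
  V = W/A (potential = power per current),
      = kg·m²·s⁻³·A⁻¹.
  Combining: kat·K⁻¹·S⁻¹·s·Ω⁻¹·Wb⁻¹·V = (s⁻¹·mol) · K⁻¹ · (kg·m²·s⁻³·A⁻²) · s · (kg⁻¹·m⁻²·s³·A²) · (kg⁻¹·m⁻²·s²·A) · (kg·m²·s⁻³·A⁻¹) = s⁻¹·K⁻¹·mol.
Both reduce to s⁻¹·K⁻¹·mol.

Yes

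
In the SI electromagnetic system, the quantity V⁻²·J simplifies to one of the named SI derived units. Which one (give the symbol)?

F

V = W/A (potential = power per current),
    = kg·m²·s⁻³·A⁻¹.
So V⁻² = kg⁻²·m⁻⁴·s⁶·A².
J = N·m (work = force × distance),
    = kg·m²·s⁻².
Combining: V⁻²·J = (kg⁻²·m⁻⁴·s⁶·A²) · (kg·m²·s⁻²) = kg⁻¹·m⁻²·s⁴·A².
kg⁻¹·m⁻²·s⁴·A² is the base-SI form of the farad.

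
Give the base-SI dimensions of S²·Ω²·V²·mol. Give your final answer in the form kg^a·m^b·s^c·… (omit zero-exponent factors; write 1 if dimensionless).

kg²·m⁴·s⁻⁶·A⁻²·mol

S = 1/Ω (conductance is reciprocal resistance),
    = kg⁻¹·m⁻²·s³·A².
So S² = kg⁻²·m⁻⁴·s⁶·A⁴.
Ω = V/A (resistance = voltage per current),
    = kg·m²·s⁻³·A⁻².
So Ω² = kg²·m⁴·s⁻⁶·A⁻⁴.
V = W/A (potential = power per current),
    = kg·m²·s⁻³·A⁻¹.
So V² = kg²·m⁴·s⁻⁶·A⁻².
Combining: S²·Ω²·V²·mol = (kg⁻²·m⁻⁴·s⁶·A⁴) · (kg²·m⁴·s⁻⁶·A⁻⁴) · (kg²·m⁴·s⁻⁶·A⁻²) · mol = kg²·m⁴·s⁻⁶·A⁻²·mol.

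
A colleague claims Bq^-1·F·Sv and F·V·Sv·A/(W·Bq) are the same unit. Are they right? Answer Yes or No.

Yes

Left side:
  Bq = 1/s = s⁻¹ (activity is decays per second).
  So Bq⁻¹ = s.
  F = C/V (capacitance = charge per voltage),
      = A·s/(kg·m²·s⁻³·A⁻¹) (substituting C and V),
      = kg⁻¹·m⁻²·s⁴·A².
  Sv = J/kg (equivalent dose = energy per mass),
      = m²·s⁻².
  Combining: Bq⁻¹·F·Sv = s · (kg⁻¹·m⁻²·s⁴·A²) · (m²·s⁻²) = kg⁻¹·s³·A².
Right side:
  W = kg·m²·s⁻³.
  So W⁻¹ = kg⁻¹·m⁻²·s³.
  F = kg⁻¹·m⁻²·s⁴·A².
  V = kg·m²·s⁻³·A⁻¹.
  Sv = m²·s⁻².
  Bq = s⁻¹.
  So Bq⁻¹ = s.
  Combining: W⁻¹·F·V·Sv·Bq⁻¹·A = (kg⁻¹·m⁻²·s³) · (kg⁻¹·m⁻²·s⁴·A²) · (kg·m²·s⁻³·A⁻¹) · (m²·s⁻²) · s · A = kg⁻¹·s³·A².
Both reduce to kg⁻¹·s³·A².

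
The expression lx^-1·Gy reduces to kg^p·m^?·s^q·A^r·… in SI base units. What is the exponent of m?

4

lx = lm/m² (illuminance = luminous flux per area),
    = m⁻²·cd.
So lx⁻¹ = m²·cd⁻¹.
Gy = J/kg (absorbed dose = energy per mass),
    = m²·s⁻².
Combining: lx⁻¹·Gy = (m²·cd⁻¹) · (m²·s⁻²) = m⁴·s⁻²·cd⁻¹.
The exponent of m is 4.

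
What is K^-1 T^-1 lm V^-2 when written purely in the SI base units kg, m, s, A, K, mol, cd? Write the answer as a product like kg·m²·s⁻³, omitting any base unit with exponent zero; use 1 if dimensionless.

T = Wb/m² (flux density = flux per area),
    = kg·s⁻²·A⁻¹.
So T⁻¹ = kg⁻¹·s²·A.
lm = cd·sr = cd (luminous flux; sr is dimensionless).
V = W/A (potential = power per current),
    = kg·m²·s⁻³·A⁻¹.
So V⁻² = kg⁻²·m⁻⁴·s⁶·A².
Combining: K⁻¹·T⁻¹·lm·V⁻² = K⁻¹ · (kg⁻¹·s²·A) · cd · (kg⁻²·m⁻⁴·s⁶·A²) = kg⁻³·m⁻⁴·s⁸·A³·K⁻¹·cd.

kg⁻³·m⁻⁴·s⁸·A³·K⁻¹·cd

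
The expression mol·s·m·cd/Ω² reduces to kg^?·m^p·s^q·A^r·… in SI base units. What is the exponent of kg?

Ω = V/A (resistance = voltage per current),
    = kg·m²·s⁻³·A⁻².
So Ω⁻² = kg⁻²·m⁻⁴·s⁶·A⁴.
Combining: mol·s·Ω⁻²·m·cd = mol · s · (kg⁻²·m⁻⁴·s⁶·A⁴) · m · cd = kg⁻²·m⁻³·s⁷·A⁴·mol·cd.
The exponent of kg is -2.

-2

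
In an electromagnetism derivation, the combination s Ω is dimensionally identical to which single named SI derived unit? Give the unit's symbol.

H

Ω = kg·m²·s⁻³·A⁻².
Combining: s·Ω = s · (kg·m²·s⁻³·A⁻²) = kg·m²·s⁻²·A⁻².
kg·m²·s⁻²·A⁻² is the base-SI form of the henry.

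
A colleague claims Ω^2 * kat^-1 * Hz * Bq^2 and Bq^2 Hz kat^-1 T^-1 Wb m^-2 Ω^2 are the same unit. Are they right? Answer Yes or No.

Yes

Left side:
  Ω = kg·m²·s⁻³·A⁻².
  So Ω² = kg²·m⁴·s⁻⁶·A⁻⁴.
  kat = s⁻¹·mol.
  So kat⁻¹ = s·mol⁻¹.
  Hz = s⁻¹.
  Bq = s⁻¹.
  So Bq² = s⁻².
  Combining: Ω²·kat⁻¹·Hz·Bq² = (kg²·m⁴·s⁻⁶·A⁻⁴) · (s·mol⁻¹) · s⁻¹ · s⁻² = kg²·m⁴·s⁻⁸·A⁻⁴·mol⁻¹.
Right side:
  Bq = 1/s = s⁻¹ (activity is decays per second).
  So Bq² = s⁻².
  Hz = 1/s = s⁻¹ (frequency is cycles per second).
  kat = mol/s = s⁻¹·mol (catalytic activity).
  So kat⁻¹ = s·mol⁻¹.
  T = Wb/m² (flux density = flux per area),
      = kg·s⁻²·A⁻¹.
  So T⁻¹ = kg⁻¹·s²·A.
  Wb = V·s (flux: a volt is a weber per second),
      = kg·m²·s⁻²·A⁻¹.
  Ω = V/A (resistance = voltage per current),
      = kg·m²·s⁻³·A⁻².
  So Ω² = kg²·m⁴·s⁻⁶·A⁻⁴.
  Combining: Bq²·Hz·kat⁻¹·T⁻¹·Wb·m⁻²·Ω² = s⁻² · s⁻¹ · (s·mol⁻¹) · (kg⁻¹·s²·A) · (kg·m²·s⁻²·A⁻¹) · m⁻² · (kg²·m⁴·s⁻⁶·A⁻⁴) = kg²·m⁴·s⁻⁸·A⁻⁴·mol⁻¹.
Both reduce to kg²·m⁴·s⁻⁸·A⁻⁴·mol⁻¹.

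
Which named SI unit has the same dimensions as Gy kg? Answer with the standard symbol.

Gy = J/kg (absorbed dose = energy per mass),
    = m²·s⁻².
Combining: Gy·kg = (m²·s⁻²) · kg = kg·m²·s⁻².
kg·m²·s⁻² is the base-SI form of the joule.

J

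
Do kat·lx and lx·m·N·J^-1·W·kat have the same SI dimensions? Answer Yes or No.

Left side:
  kat = mol/s = s⁻¹·mol (catalytic activity).
  lx = lm/m² (illuminance = luminous flux per area),
      = m⁻²·cd.
  Combining: kat·lx = (s⁻¹·mol) · (m⁻²·cd) = m⁻²·s⁻¹·mol·cd.
Right side:
  lx = lm/m² (illuminance = luminous flux per area),
      = m⁻²·cd.
  N = kg·m/s² = kg·m·s⁻² (force = mass × acceleration).
  J = N·m (work = force × distance),
      = kg·m²·s⁻².
  So J⁻¹ = kg⁻¹·m⁻²·s².
  W = J/s (power = energy per time),
      = kg·m²·s⁻³.
  kat = mol/s = s⁻¹·mol (catalytic activity).
  Combining: lx·m·N·J⁻¹·W·kat = (m⁻²·cd) · m · (kg·m·s⁻²) · (kg⁻¹·m⁻²·s²) · (kg·m²·s⁻³) · (s⁻¹·mol) = kg·s⁻⁴·mol·cd.
Left is m⁻²·s⁻¹·mol·cd; right is kg·s⁻⁴·mol·cd — different.

No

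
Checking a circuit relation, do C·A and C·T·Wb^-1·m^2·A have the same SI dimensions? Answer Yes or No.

Left side:
  C = A·s = s·A (charge = current × time).
  Combining: C·A = (s·A) · A = s·A².
Right side:
  C = A·s = s·A (charge = current × time).
  T = Wb/m² (flux density = flux per area),
      = kg·s⁻²·A⁻¹.
  Wb = V·s (flux: a volt is a weber per second),
      = kg·m²·s⁻²·A⁻¹.
  So Wb⁻¹ = kg⁻¹·m⁻²·s²·A.
  Combining: C·T·Wb⁻¹·m²·A = (s·A) · (kg·s⁻²·A⁻¹) · (kg⁻¹·m⁻²·s²·A) · m² · A = s·A².
Both reduce to s·A².

Yes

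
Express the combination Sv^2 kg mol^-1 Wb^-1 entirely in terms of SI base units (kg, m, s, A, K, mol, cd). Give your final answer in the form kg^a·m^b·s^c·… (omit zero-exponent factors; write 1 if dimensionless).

Sv = m²·s⁻².
So Sv² = m⁴·s⁻⁴.
Wb = kg·m²·s⁻²·A⁻¹.
So Wb⁻¹ = kg⁻¹·m⁻²·s²·A.
Combining: Sv²·kg·mol⁻¹·Wb⁻¹ = (m⁴·s⁻⁴) · kg · mol⁻¹ · (kg⁻¹·m⁻²·s²·A) = m²·s⁻²·A·mol⁻¹.

m²·s⁻²·A·mol⁻¹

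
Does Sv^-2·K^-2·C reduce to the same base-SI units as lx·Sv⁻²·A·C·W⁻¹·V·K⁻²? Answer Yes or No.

Left side:
  Sv = J/kg (equivalent dose = energy per mass),
      = m²·s⁻².
  So Sv⁻² = m⁻⁴·s⁴.
  C = A·s = s·A (charge = current × time).
  Combining: Sv⁻²·K⁻²·C = (m⁻⁴·s⁴) · K⁻² · (s·A) = m⁻⁴·s⁵·A·K⁻².
Right side:
  lx = lm/m² (illuminance = luminous flux per area),
      = m⁻²·cd.
  Sv = J/kg (equivalent dose = energy per mass),
      = m²·s⁻².
  So Sv⁻² = m⁻⁴·s⁴.
  C = A·s = s·A (charge = current × time).
  W = J/s (power = energy per time),
      = kg·m²·s⁻³.
  So W⁻¹ = kg⁻¹·m⁻²·s³.
  V = W/A (potential = power per current),
      = kg·m²·s⁻³·A⁻¹.
  Combining: lx·Sv⁻²·A·C·W⁻¹·V·K⁻² = (m⁻²·cd) · (m⁻⁴·s⁴) · A · (s·A) · (kg⁻¹·m⁻²·s³) · (kg·m²·s⁻³·A⁻¹) · K⁻² = m⁻⁶·s⁵·A·K⁻²·cd.
Left is m⁻⁴·s⁵·A·K⁻²; right is m⁻⁶·s⁵·A·K⁻²·cd — different.

No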